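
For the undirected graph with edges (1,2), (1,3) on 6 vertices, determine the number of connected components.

Step 1: Build adjacency list from edges:
  1: 2, 3
  2: 1
  3: 1
  4: (none)
  5: (none)
  6: (none)

Step 2: Run BFS/DFS from vertex 1:
  Visited: {1, 2, 3}
  Reached 3 of 6 vertices

Step 3: Only 3 of 6 vertices reached. Graph is disconnected.
Connected components: {1, 2, 3}, {4}, {5}, {6}
Number of connected components: 4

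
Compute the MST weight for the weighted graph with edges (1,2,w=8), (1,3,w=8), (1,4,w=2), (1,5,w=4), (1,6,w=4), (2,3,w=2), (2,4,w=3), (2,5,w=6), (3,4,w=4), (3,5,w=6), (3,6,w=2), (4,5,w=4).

Apply Kruskal's algorithm (sort edges by weight, add if no cycle):

Sorted edges by weight:
  (1,4) w=2
  (2,3) w=2
  (3,6) w=2
  (2,4) w=3
  (1,6) w=4
  (1,5) w=4
  (3,4) w=4
  (4,5) w=4
  (2,5) w=6
  (3,5) w=6
  (1,2) w=8
  (1,3) w=8

Add edge (1,4) w=2 -- no cycle. Running total: 2
Add edge (2,3) w=2 -- no cycle. Running total: 4
Add edge (3,6) w=2 -- no cycle. Running total: 6
Add edge (2,4) w=3 -- no cycle. Running total: 9
Skip edge (1,6) w=4 -- would create cycle
Add edge (1,5) w=4 -- no cycle. Running total: 13

MST edges: (1,4,w=2), (2,3,w=2), (3,6,w=2), (2,4,w=3), (1,5,w=4)
Total MST weight: 2 + 2 + 2 + 3 + 4 = 13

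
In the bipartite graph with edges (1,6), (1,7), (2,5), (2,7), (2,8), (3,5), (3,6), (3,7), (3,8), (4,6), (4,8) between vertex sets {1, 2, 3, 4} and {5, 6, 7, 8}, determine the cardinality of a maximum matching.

Step 1: List the neighbors of each left vertex:
  1: 6, 7
  2: 5, 7, 8
  3: 5, 6, 7, 8
  4: 6, 8

Step 2: Greedily match left vertices, then look for augmenting paths:
  Match 1 -- 6
  Match 2 -- 5
  Match 3 -- 7
  Match 4 -- 8
  No augmenting path remains.

Step 3: Verify this is maximum:
  Matching size 4 = min(|L|, |R|) = min(4, 4), which is an upper bound, so this matching is maximum.

Maximum matching: {(1,6), (2,5), (3,7), (4,8)}
Size: 4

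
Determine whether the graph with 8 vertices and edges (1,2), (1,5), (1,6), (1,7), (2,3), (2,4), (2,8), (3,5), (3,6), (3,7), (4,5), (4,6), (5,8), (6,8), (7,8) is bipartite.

Step 1: Attempt 2-coloring using BFS:
  Start at vertex 1, assign color 0
  Color vertex 2 with color 1 (neighbor of 1)
  Color vertex 5 with color 1 (neighbor of 1)
  Color vertex 6 with color 1 (neighbor of 1)
  Color vertex 7 with color 1 (neighbor of 1)
  Color vertex 3 with color 0 (neighbor of 2)
  Color vertex 4 with color 0 (neighbor of 2)
  Color vertex 8 with color 0 (neighbor of 2)

Step 2: 2-coloring succeeded. No conflicts found.
  Set A (color 0): {1, 3, 4, 8}
  Set B (color 1): {2, 5, 6, 7}

The graph is bipartite with partition {1, 3, 4, 8}, {2, 5, 6, 7}.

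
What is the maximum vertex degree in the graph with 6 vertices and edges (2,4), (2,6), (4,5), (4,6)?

Step 1: Count edges incident to each vertex:
  deg(1) = 0 (neighbors: none)
  deg(2) = 2 (neighbors: 4, 6)
  deg(3) = 0 (neighbors: none)
  deg(4) = 3 (neighbors: 2, 5, 6)
  deg(5) = 1 (neighbors: 4)
  deg(6) = 2 (neighbors: 2, 4)

Step 2: Find maximum:
  max(0, 2, 0, 3, 1, 2) = 3 (vertex 4)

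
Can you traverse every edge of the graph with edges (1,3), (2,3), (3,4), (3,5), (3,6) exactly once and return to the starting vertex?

Step 1: Find the degree of each vertex:
  deg(1) = 1
  deg(2) = 1
  deg(3) = 5
  deg(4) = 1
  deg(5) = 1
  deg(6) = 1

Step 2: Count vertices with odd degree:
  Odd-degree vertices: 1, 2, 3, 4, 5, 6 (6 total)

Step 3: Apply Euler's theorem:
  - Eulerian circuit exists iff graph is connected and all vertices have even degree
  - Eulerian path exists iff graph is connected and has 0 or 2 odd-degree vertices

Graph has 6 odd-degree vertices (need 0 or 2).
Neither Eulerian path nor Eulerian circuit exists.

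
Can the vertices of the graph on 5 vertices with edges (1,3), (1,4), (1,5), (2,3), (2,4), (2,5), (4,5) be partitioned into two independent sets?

Step 1: Attempt 2-coloring using BFS:
  Start at vertex 1, assign color 0
  Color vertex 3 with color 1 (neighbor of 1)
  Color vertex 4 with color 1 (neighbor of 1)
  Color vertex 5 with color 1 (neighbor of 1)
  Color vertex 2 with color 0 (neighbor of 3)

Step 2: Conflict found! Vertices 4 and 5 are adjacent but have the same color.
This means the graph contains an odd cycle.

The graph is NOT bipartite.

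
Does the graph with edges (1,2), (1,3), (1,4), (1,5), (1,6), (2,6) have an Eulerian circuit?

Step 1: Find the degree of each vertex:
  deg(1) = 5
  deg(2) = 2
  deg(3) = 1
  deg(4) = 1
  deg(5) = 1
  deg(6) = 2

Step 2: Count vertices with odd degree:
  Odd-degree vertices: 1, 3, 4, 5 (4 total)

Step 3: Apply Euler's theorem:
  - Eulerian circuit exists iff graph is connected and all vertices have even degree
  - Eulerian path exists iff graph is connected and has 0 or 2 odd-degree vertices

Graph has 4 odd-degree vertices (need 0 or 2).
Neither Eulerian path nor Eulerian circuit exists.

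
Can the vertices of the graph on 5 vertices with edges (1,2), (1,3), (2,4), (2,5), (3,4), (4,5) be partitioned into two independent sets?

Step 1: Attempt 2-coloring using BFS:
  Start at vertex 1, assign color 0
  Color vertex 2 with color 1 (neighbor of 1)
  Color vertex 3 with color 1 (neighbor of 1)
  Color vertex 4 with color 0 (neighbor of 2)
  Color vertex 5 with color 0 (neighbor of 2)

Step 2: Conflict found! Vertices 4 and 5 are adjacent but have the same color.
This means the graph contains an odd cycle.

The graph is NOT bipartite.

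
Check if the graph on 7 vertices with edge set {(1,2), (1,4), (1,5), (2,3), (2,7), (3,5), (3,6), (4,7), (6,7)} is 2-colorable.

Step 1: Attempt 2-coloring using BFS:
  Start at vertex 1, assign color 0
  Color vertex 2 with color 1 (neighbor of 1)
  Color vertex 4 with color 1 (neighbor of 1)
  Color vertex 5 with color 1 (neighbor of 1)
  Color vertex 3 with color 0 (neighbor of 2)
  Color vertex 7 with color 0 (neighbor of 2)
  Color vertex 6 with color 1 (neighbor of 3)

Step 2: 2-coloring succeeded. No conflicts found.
  Set A (color 0): {1, 3, 7}
  Set B (color 1): {2, 4, 5, 6}

The graph is bipartite with partition {1, 3, 7}, {2, 4, 5, 6}.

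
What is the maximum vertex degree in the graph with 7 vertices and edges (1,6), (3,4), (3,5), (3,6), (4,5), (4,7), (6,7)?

Step 1: Count edges incident to each vertex:
  deg(1) = 1 (neighbors: 6)
  deg(2) = 0 (neighbors: none)
  deg(3) = 3 (neighbors: 4, 5, 6)
  deg(4) = 3 (neighbors: 3, 5, 7)
  deg(5) = 2 (neighbors: 3, 4)
  deg(6) = 3 (neighbors: 1, 3, 7)
  deg(7) = 2 (neighbors: 4, 6)

Step 2: Find maximum:
  max(1, 0, 3, 3, 2, 3, 2) = 3 (vertex 3)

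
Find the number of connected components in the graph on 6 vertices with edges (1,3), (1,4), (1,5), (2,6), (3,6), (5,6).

Step 1: Build adjacency list from edges:
  1: 3, 4, 5
  2: 6
  3: 1, 6
  4: 1
  5: 1, 6
  6: 2, 3, 5

Step 2: Run BFS/DFS from vertex 1:
  Visited: {1, 3, 4, 5, 6, 2}
  Reached 6 of 6 vertices

Step 3: All 6 vertices reached from vertex 1, so the graph is connected.
Number of connected components: 1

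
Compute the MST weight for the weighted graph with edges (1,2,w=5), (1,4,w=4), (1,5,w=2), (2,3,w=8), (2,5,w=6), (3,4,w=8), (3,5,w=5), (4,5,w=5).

Apply Kruskal's algorithm (sort edges by weight, add if no cycle):

Sorted edges by weight:
  (1,5) w=2
  (1,4) w=4
  (1,2) w=5
  (3,5) w=5
  (4,5) w=5
  (2,5) w=6
  (2,3) w=8
  (3,4) w=8

Add edge (1,5) w=2 -- no cycle. Running total: 2
Add edge (1,4) w=4 -- no cycle. Running total: 6
Add edge (1,2) w=5 -- no cycle. Running total: 11
Add edge (3,5) w=5 -- no cycle. Running total: 16

MST edges: (1,5,w=2), (1,4,w=4), (1,2,w=5), (3,5,w=5)
Total MST weight: 2 + 4 + 5 + 5 = 16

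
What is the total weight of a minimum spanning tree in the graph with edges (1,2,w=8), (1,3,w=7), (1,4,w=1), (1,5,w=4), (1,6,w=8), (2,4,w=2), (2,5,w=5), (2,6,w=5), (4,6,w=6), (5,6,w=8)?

Apply Kruskal's algorithm (sort edges by weight, add if no cycle):

Sorted edges by weight:
  (1,4) w=1
  (2,4) w=2
  (1,5) w=4
  (2,5) w=5
  (2,6) w=5
  (4,6) w=6
  (1,3) w=7
  (1,2) w=8
  (1,6) w=8
  (5,6) w=8

Add edge (1,4) w=1 -- no cycle. Running total: 1
Add edge (2,4) w=2 -- no cycle. Running total: 3
Add edge (1,5) w=4 -- no cycle. Running total: 7
Skip edge (2,5) w=5 -- would create cycle
Add edge (2,6) w=5 -- no cycle. Running total: 12
Skip edge (4,6) w=6 -- would create cycle
Add edge (1,3) w=7 -- no cycle. Running total: 19

MST edges: (1,4,w=1), (2,4,w=2), (1,5,w=4), (2,6,w=5), (1,3,w=7)
Total MST weight: 1 + 2 + 4 + 5 + 7 = 19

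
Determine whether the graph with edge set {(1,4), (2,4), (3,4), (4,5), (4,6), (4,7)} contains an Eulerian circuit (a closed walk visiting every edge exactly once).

Step 1: Find the degree of each vertex:
  deg(1) = 1
  deg(2) = 1
  deg(3) = 1
  deg(4) = 6
  deg(5) = 1
  deg(6) = 1
  deg(7) = 1

Step 2: Count vertices with odd degree:
  Odd-degree vertices: 1, 2, 3, 5, 6, 7 (6 total)

Step 3: Apply Euler's theorem:
  - Eulerian circuit exists iff graph is connected and all vertices have even degree
  - Eulerian path exists iff graph is connected and has 0 or 2 odd-degree vertices

Graph has 6 odd-degree vertices (need 0 or 2).
Neither Eulerian path nor Eulerian circuit exists.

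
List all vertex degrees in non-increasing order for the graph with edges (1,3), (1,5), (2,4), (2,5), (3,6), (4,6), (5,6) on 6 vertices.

Step 1: Count edges incident to each vertex:
  deg(1) = 2 (neighbors: 3, 5)
  deg(2) = 2 (neighbors: 4, 5)
  deg(3) = 2 (neighbors: 1, 6)
  deg(4) = 2 (neighbors: 2, 6)
  deg(5) = 3 (neighbors: 1, 2, 6)
  deg(6) = 3 (neighbors: 3, 4, 5)

Step 2: Sort degrees in non-increasing order:
  Degrees: [2, 2, 2, 2, 3, 3] -> sorted: [3, 3, 2, 2, 2, 2]

Degree sequence: [3, 3, 2, 2, 2, 2]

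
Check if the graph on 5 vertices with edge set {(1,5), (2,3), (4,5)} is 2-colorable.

Step 1: Attempt 2-coloring using BFS:
  Start at vertex 1, assign color 0
  Color vertex 5 with color 1 (neighbor of 1)
  Color vertex 4 with color 0 (neighbor of 5)
  Start new component at vertex 2, assign color 0
  Color vertex 3 with color 1 (neighbor of 2)

Step 2: 2-coloring succeeded. No conflicts found.
  Set A (color 0): {1, 2, 4}
  Set B (color 1): {3, 5}

The graph is bipartite with partition {1, 2, 4}, {3, 5}.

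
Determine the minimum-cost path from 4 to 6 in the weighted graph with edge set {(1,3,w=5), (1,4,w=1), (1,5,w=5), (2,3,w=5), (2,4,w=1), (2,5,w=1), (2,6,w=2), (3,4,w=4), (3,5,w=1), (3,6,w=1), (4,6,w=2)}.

Step 1: Build adjacency list with weights:
  1: 3(w=5), 4(w=1), 5(w=5)
  2: 3(w=5), 4(w=1), 5(w=1), 6(w=2)
  3: 1(w=5), 2(w=5), 4(w=4), 5(w=1), 6(w=1)
  4: 1(w=1), 2(w=1), 3(w=4), 6(w=2)
  5: 1(w=5), 2(w=1), 3(w=1)
  6: 2(w=2), 3(w=1), 4(w=2)

Step 2: Apply Dijkstra's algorithm from vertex 4:
  Visit vertex 4 (distance=0)
    Update dist[1] = 1
    Update dist[2] = 1
    Update dist[3] = 4
    Update dist[6] = 2
  Visit vertex 1 (distance=1)
    Update dist[5] = 6
  Visit vertex 2 (distance=1)
    Update dist[5] = 2
  Visit vertex 5 (distance=2)
    Update dist[3] = 3
  Visit vertex 6 (distance=2)

Step 3: Shortest path: 4 -> 6
Total weight: 2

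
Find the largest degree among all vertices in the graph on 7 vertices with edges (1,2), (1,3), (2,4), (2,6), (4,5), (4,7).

Step 1: Count edges incident to each vertex:
  deg(1) = 2 (neighbors: 2, 3)
  deg(2) = 3 (neighbors: 1, 4, 6)
  deg(3) = 1 (neighbors: 1)
  deg(4) = 3 (neighbors: 2, 5, 7)
  deg(5) = 1 (neighbors: 4)
  deg(6) = 1 (neighbors: 2)
  deg(7) = 1 (neighbors: 4)

Step 2: Find maximum:
  max(2, 3, 1, 3, 1, 1, 1) = 3 (vertex 2)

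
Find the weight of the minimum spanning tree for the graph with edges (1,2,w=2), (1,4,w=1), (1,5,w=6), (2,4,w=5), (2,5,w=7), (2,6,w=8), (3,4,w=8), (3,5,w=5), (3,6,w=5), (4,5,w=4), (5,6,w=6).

Apply Kruskal's algorithm (sort edges by weight, add if no cycle):

Sorted edges by weight:
  (1,4) w=1
  (1,2) w=2
  (4,5) w=4
  (2,4) w=5
  (3,5) w=5
  (3,6) w=5
  (1,5) w=6
  (5,6) w=6
  (2,5) w=7
  (2,6) w=8
  (3,4) w=8

Add edge (1,4) w=1 -- no cycle. Running total: 1
Add edge (1,2) w=2 -- no cycle. Running total: 3
Add edge (4,5) w=4 -- no cycle. Running total: 7
Skip edge (2,4) w=5 -- would create cycle
Add edge (3,5) w=5 -- no cycle. Running total: 12
Add edge (3,6) w=5 -- no cycle. Running total: 17

MST edges: (1,4,w=1), (1,2,w=2), (4,5,w=4), (3,5,w=5), (3,6,w=5)
Total MST weight: 1 + 2 + 4 + 5 + 5 = 17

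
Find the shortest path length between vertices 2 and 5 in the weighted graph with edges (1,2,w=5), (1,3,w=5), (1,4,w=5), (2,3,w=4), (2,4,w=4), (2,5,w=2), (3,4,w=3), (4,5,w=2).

Step 1: Build adjacency list with weights:
  1: 2(w=5), 3(w=5), 4(w=5)
  2: 1(w=5), 3(w=4), 4(w=4), 5(w=2)
  3: 1(w=5), 2(w=4), 4(w=3)
  4: 1(w=5), 2(w=4), 3(w=3), 5(w=2)
  5: 2(w=2), 4(w=2)

Step 2: Apply Dijkstra's algorithm from vertex 2:
  Visit vertex 2 (distance=0)
    Update dist[1] = 5
    Update dist[3] = 4
    Update dist[4] = 4
    Update dist[5] = 2
  Visit vertex 5 (distance=2)

Step 3: Shortest path: 2 -> 5
Total weight: 2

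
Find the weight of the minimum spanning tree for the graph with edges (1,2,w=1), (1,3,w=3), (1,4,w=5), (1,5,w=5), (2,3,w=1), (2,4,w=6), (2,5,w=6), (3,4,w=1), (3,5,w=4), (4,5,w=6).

Apply Kruskal's algorithm (sort edges by weight, add if no cycle):

Sorted edges by weight:
  (1,2) w=1
  (2,3) w=1
  (3,4) w=1
  (1,3) w=3
  (3,5) w=4
  (1,5) w=5
  (1,4) w=5
  (2,4) w=6
  (2,5) w=6
  (4,5) w=6

Add edge (1,2) w=1 -- no cycle. Running total: 1
Add edge (2,3) w=1 -- no cycle. Running total: 2
Add edge (3,4) w=1 -- no cycle. Running total: 3
Skip edge (1,3) w=3 -- would create cycle
Add edge (3,5) w=4 -- no cycle. Running total: 7

MST edges: (1,2,w=1), (2,3,w=1), (3,4,w=1), (3,5,w=4)
Total MST weight: 1 + 1 + 1 + 4 = 7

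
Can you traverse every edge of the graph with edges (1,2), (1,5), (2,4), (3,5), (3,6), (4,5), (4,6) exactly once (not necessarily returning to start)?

Step 1: Find the degree of each vertex:
  deg(1) = 2
  deg(2) = 2
  deg(3) = 2
  deg(4) = 3
  deg(5) = 3
  deg(6) = 2

Step 2: Count vertices with odd degree:
  Odd-degree vertices: 4, 5 (2 total)

Step 3: Apply Euler's theorem:
  - Eulerian circuit exists iff graph is connected and all vertices have even degree
  - Eulerian path exists iff graph is connected and has 0 or 2 odd-degree vertices

Graph is connected with exactly 2 odd-degree vertices (4, 5).
Eulerian path exists (starting and ending at the odd-degree vertices), but no Eulerian circuit.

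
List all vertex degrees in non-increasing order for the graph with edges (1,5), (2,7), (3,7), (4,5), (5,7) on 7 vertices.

Step 1: Count edges incident to each vertex:
  deg(1) = 1 (neighbors: 5)
  deg(2) = 1 (neighbors: 7)
  deg(3) = 1 (neighbors: 7)
  deg(4) = 1 (neighbors: 5)
  deg(5) = 3 (neighbors: 1, 4, 7)
  deg(6) = 0 (neighbors: none)
  deg(7) = 3 (neighbors: 2, 3, 5)

Step 2: Sort degrees in non-increasing order:
  Degrees: [1, 1, 1, 1, 3, 0, 3] -> sorted: [3, 3, 1, 1, 1, 1, 0]

Degree sequence: [3, 3, 1, 1, 1, 1, 0]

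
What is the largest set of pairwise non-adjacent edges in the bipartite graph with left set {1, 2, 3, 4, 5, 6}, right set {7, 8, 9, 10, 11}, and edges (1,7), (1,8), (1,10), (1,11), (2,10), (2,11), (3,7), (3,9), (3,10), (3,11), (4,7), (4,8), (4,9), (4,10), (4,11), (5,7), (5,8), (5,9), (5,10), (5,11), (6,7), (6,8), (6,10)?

Step 1: List the neighbors of each left vertex:
  1: 7, 8, 10, 11
  2: 10, 11
  3: 7, 9, 10, 11
  4: 7, 8, 9, 10, 11
  5: 7, 8, 9, 10, 11
  6: 7, 8, 10

Step 2: Greedily match left vertices, then look for augmenting paths:
  Match 1 -- 7
  Match 2 -- 10
  Match 3 -- 9
  Match 4 -- 8
  Match 5 -- 11
  No augmenting path remains.

Step 3: Verify this is maximum:
  Matching size 5 = min(|L|, |R|) = min(6, 5), which is an upper bound, so this matching is maximum.

Maximum matching: {(1,7), (2,10), (3,9), (4,8), (5,11)}
Size: 5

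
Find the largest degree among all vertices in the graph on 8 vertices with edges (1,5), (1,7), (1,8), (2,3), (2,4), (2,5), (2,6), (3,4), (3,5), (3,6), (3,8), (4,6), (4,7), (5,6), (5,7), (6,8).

Step 1: Count edges incident to each vertex:
  deg(1) = 3 (neighbors: 5, 7, 8)
  deg(2) = 4 (neighbors: 3, 4, 5, 6)
  deg(3) = 5 (neighbors: 2, 4, 5, 6, 8)
  deg(4) = 4 (neighbors: 2, 3, 6, 7)
  deg(5) = 5 (neighbors: 1, 2, 3, 6, 7)
  deg(6) = 5 (neighbors: 2, 3, 4, 5, 8)
  deg(7) = 3 (neighbors: 1, 4, 5)
  deg(8) = 3 (neighbors: 1, 3, 6)

Step 2: Find maximum:
  max(3, 4, 5, 4, 5, 5, 3, 3) = 5 (vertex 3)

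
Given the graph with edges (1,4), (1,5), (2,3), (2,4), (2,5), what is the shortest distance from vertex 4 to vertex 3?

Step 1: Build adjacency list:
  1: 4, 5
  2: 3, 4, 5
  3: 2
  4: 1, 2
  5: 1, 2

Step 2: BFS from vertex 4 to find shortest path to 3:
  vertex 1 reached at distance 1
  vertex 2 reached at distance 1
  vertex 5 reached at distance 2
  vertex 3 reached at distance 2

Step 3: Shortest path: 4 -> 2 -> 3
Path length: 2 edges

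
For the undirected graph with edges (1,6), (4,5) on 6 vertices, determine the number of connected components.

Step 1: Build adjacency list from edges:
  1: 6
  2: (none)
  3: (none)
  4: 5
  5: 4
  6: 1

Step 2: Run BFS/DFS from vertex 1:
  Visited: {1, 6}
  Reached 2 of 6 vertices

Step 3: Only 2 of 6 vertices reached. Graph is disconnected.
Connected components: {1, 6}, {2}, {3}, {4, 5}
Number of connected components: 4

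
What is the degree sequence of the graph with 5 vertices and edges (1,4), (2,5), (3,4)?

Step 1: Count edges incident to each vertex:
  deg(1) = 1 (neighbors: 4)
  deg(2) = 1 (neighbors: 5)
  deg(3) = 1 (neighbors: 4)
  deg(4) = 2 (neighbors: 1, 3)
  deg(5) = 1 (neighbors: 2)

Step 2: Sort degrees in non-increasing order:
  Degrees: [1, 1, 1, 2, 1] -> sorted: [2, 1, 1, 1, 1]

Degree sequence: [2, 1, 1, 1, 1]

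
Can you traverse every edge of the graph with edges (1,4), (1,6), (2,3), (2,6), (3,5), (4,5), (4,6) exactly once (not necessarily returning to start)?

Step 1: Find the degree of each vertex:
  deg(1) = 2
  deg(2) = 2
  deg(3) = 2
  deg(4) = 3
  deg(5) = 2
  deg(6) = 3

Step 2: Count vertices with odd degree:
  Odd-degree vertices: 4, 6 (2 total)

Step 3: Apply Euler's theorem:
  - Eulerian circuit exists iff graph is connected and all vertices have even degree
  - Eulerian path exists iff graph is connected and has 0 or 2 odd-degree vertices

Graph is connected with exactly 2 odd-degree vertices (4, 6).
Eulerian path exists (starting and ending at the odd-degree vertices), but no Eulerian circuit.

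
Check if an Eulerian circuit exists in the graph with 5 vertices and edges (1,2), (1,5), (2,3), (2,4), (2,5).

Step 1: Find the degree of each vertex:
  deg(1) = 2
  deg(2) = 4
  deg(3) = 1
  deg(4) = 1
  deg(5) = 2

Step 2: Count vertices with odd degree:
  Odd-degree vertices: 3, 4 (2 total)

Step 3: Apply Euler's theorem:
  - Eulerian circuit exists iff graph is connected and all vertices have even degree
  - Eulerian path exists iff graph is connected and has 0 or 2 odd-degree vertices

Graph is connected with exactly 2 odd-degree vertices (3, 4).
Eulerian path exists (starting and ending at the odd-degree vertices), but no Eulerian circuit.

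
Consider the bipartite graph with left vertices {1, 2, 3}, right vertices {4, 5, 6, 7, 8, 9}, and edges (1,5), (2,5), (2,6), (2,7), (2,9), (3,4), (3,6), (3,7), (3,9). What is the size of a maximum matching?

Step 1: List the neighbors of each left vertex:
  1: 5
  2: 5, 6, 7, 9
  3: 4, 6, 7, 9

Step 2: Greedily match left vertices, then look for augmenting paths:
  Match 1 -- 5
  Match 2 -- 6
  Match 3 -- 4
  No augmenting path remains.

Step 3: Verify this is maximum:
  Matching size 3 = min(|L|, |R|) = min(3, 6), which is an upper bound, so this matching is maximum.

Maximum matching: {(1,5), (2,6), (3,4)}
Size: 3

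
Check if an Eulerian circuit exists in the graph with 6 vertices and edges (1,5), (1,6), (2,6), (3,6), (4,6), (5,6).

Step 1: Find the degree of each vertex:
  deg(1) = 2
  deg(2) = 1
  deg(3) = 1
  deg(4) = 1
  deg(5) = 2
  deg(6) = 5

Step 2: Count vertices with odd degree:
  Odd-degree vertices: 2, 3, 4, 6 (4 total)

Step 3: Apply Euler's theorem:
  - Eulerian circuit exists iff graph is connected and all vertices have even degree
  - Eulerian path exists iff graph is connected and has 0 or 2 odd-degree vertices

Graph has 4 odd-degree vertices (need 0 or 2).
Neither Eulerian path nor Eulerian circuit exists.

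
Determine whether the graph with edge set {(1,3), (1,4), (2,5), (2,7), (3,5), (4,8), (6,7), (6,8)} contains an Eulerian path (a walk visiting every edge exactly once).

Step 1: Find the degree of each vertex:
  deg(1) = 2
  deg(2) = 2
  deg(3) = 2
  deg(4) = 2
  deg(5) = 2
  deg(6) = 2
  deg(7) = 2
  deg(8) = 2

Step 2: Count vertices with odd degree:
  All vertices have even degree (0 odd-degree vertices)

Step 3: Apply Euler's theorem:
  - Eulerian circuit exists iff graph is connected and all vertices have even degree
  - Eulerian path exists iff graph is connected and has 0 or 2 odd-degree vertices

Graph is connected with 0 odd-degree vertices.
Both Eulerian circuit and Eulerian path exist.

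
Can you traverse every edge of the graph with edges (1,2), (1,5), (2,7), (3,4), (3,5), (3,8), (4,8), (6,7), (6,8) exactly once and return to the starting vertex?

Step 1: Find the degree of each vertex:
  deg(1) = 2
  deg(2) = 2
  deg(3) = 3
  deg(4) = 2
  deg(5) = 2
  deg(6) = 2
  deg(7) = 2
  deg(8) = 3

Step 2: Count vertices with odd degree:
  Odd-degree vertices: 3, 8 (2 total)

Step 3: Apply Euler's theorem:
  - Eulerian circuit exists iff graph is connected and all vertices have even degree
  - Eulerian path exists iff graph is connected and has 0 or 2 odd-degree vertices

Graph is connected with exactly 2 odd-degree vertices (3, 8).
Eulerian path exists (starting and ending at the odd-degree vertices), but no Eulerian circuit.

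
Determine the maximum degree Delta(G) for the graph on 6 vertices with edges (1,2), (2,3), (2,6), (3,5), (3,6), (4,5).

Step 1: Count edges incident to each vertex:
  deg(1) = 1 (neighbors: 2)
  deg(2) = 3 (neighbors: 1, 3, 6)
  deg(3) = 3 (neighbors: 2, 5, 6)
  deg(4) = 1 (neighbors: 5)
  deg(5) = 2 (neighbors: 3, 4)
  deg(6) = 2 (neighbors: 2, 3)

Step 2: Find maximum:
  max(1, 3, 3, 1, 2, 2) = 3 (vertex 2)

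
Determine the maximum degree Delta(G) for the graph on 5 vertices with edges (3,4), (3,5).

Step 1: Count edges incident to each vertex:
  deg(1) = 0 (neighbors: none)
  deg(2) = 0 (neighbors: none)
  deg(3) = 2 (neighbors: 4, 5)
  deg(4) = 1 (neighbors: 3)
  deg(5) = 1 (neighbors: 3)

Step 2: Find maximum:
  max(0, 0, 2, 1, 1) = 2 (vertex 3)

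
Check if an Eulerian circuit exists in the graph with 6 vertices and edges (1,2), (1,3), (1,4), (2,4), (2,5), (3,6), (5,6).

Step 1: Find the degree of each vertex:
  deg(1) = 3
  deg(2) = 3
  deg(3) = 2
  deg(4) = 2
  deg(5) = 2
  deg(6) = 2

Step 2: Count vertices with odd degree:
  Odd-degree vertices: 1, 2 (2 total)

Step 3: Apply Euler's theorem:
  - Eulerian circuit exists iff graph is connected and all vertices have even degree
  - Eulerian path exists iff graph is connected and has 0 or 2 odd-degree vertices

Graph is connected with exactly 2 odd-degree vertices (1, 2).
Eulerian path exists (starting and ending at the odd-degree vertices), but no Eulerian circuit.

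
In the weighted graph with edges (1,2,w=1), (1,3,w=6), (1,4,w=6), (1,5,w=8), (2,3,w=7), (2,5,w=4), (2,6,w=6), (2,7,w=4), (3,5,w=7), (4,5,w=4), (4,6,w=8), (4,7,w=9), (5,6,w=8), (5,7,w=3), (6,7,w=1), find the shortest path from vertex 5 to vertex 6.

Step 1: Build adjacency list with weights:
  1: 2(w=1), 3(w=6), 4(w=6), 5(w=8)
  2: 1(w=1), 3(w=7), 5(w=4), 6(w=6), 7(w=4)
  3: 1(w=6), 2(w=7), 5(w=7)
  4: 1(w=6), 5(w=4), 6(w=8), 7(w=9)
  5: 1(w=8), 2(w=4), 3(w=7), 4(w=4), 6(w=8), 7(w=3)
  6: 2(w=6), 4(w=8), 5(w=8), 7(w=1)
  7: 2(w=4), 4(w=9), 5(w=3), 6(w=1)

Step 2: Apply Dijkstra's algorithm from vertex 5:
  Visit vertex 5 (distance=0)
    Update dist[1] = 8
    Update dist[2] = 4
    Update dist[3] = 7
    Update dist[4] = 4
    Update dist[6] = 8
    Update dist[7] = 3
  Visit vertex 7 (distance=3)
    Update dist[6] = 4
  Visit vertex 2 (distance=4)
    Update dist[1] = 5
  Visit vertex 4 (distance=4)
  Visit vertex 6 (distance=4)

Step 3: Shortest path: 5 -> 7 -> 6
Total weight: 3 + 1 = 4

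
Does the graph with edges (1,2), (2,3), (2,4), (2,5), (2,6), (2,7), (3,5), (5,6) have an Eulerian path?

Step 1: Find the degree of each vertex:
  deg(1) = 1
  deg(2) = 6
  deg(3) = 2
  deg(4) = 1
  deg(5) = 3
  deg(6) = 2
  deg(7) = 1

Step 2: Count vertices with odd degree:
  Odd-degree vertices: 1, 4, 5, 7 (4 total)

Step 3: Apply Euler's theorem:
  - Eulerian circuit exists iff graph is connected and all vertices have even degree
  - Eulerian path exists iff graph is connected and has 0 or 2 odd-degree vertices

Graph has 4 odd-degree vertices (need 0 or 2).
Neither Eulerian path nor Eulerian circuit exists.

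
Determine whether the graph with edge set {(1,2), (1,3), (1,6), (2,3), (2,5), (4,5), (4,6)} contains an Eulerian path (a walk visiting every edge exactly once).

Step 1: Find the degree of each vertex:
  deg(1) = 3
  deg(2) = 3
  deg(3) = 2
  deg(4) = 2
  deg(5) = 2
  deg(6) = 2

Step 2: Count vertices with odd degree:
  Odd-degree vertices: 1, 2 (2 total)

Step 3: Apply Euler's theorem:
  - Eulerian circuit exists iff graph is connected and all vertices have even degree
  - Eulerian path exists iff graph is connected and has 0 or 2 odd-degree vertices

Graph is connected with exactly 2 odd-degree vertices (1, 2).
Eulerian path exists (starting and ending at the odd-degree vertices), but no Eulerian circuit.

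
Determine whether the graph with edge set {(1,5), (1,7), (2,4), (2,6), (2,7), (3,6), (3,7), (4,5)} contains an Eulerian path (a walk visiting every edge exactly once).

Step 1: Find the degree of each vertex:
  deg(1) = 2
  deg(2) = 3
  deg(3) = 2
  deg(4) = 2
  deg(5) = 2
  deg(6) = 2
  deg(7) = 3

Step 2: Count vertices with odd degree:
  Odd-degree vertices: 2, 7 (2 total)

Step 3: Apply Euler's theorem:
  - Eulerian circuit exists iff graph is connected and all vertices have even degree
  - Eulerian path exists iff graph is connected and has 0 or 2 odd-degree vertices

Graph is connected with exactly 2 odd-degree vertices (2, 7).
Eulerian path exists (starting and ending at the odd-degree vertices), but no Eulerian circuit.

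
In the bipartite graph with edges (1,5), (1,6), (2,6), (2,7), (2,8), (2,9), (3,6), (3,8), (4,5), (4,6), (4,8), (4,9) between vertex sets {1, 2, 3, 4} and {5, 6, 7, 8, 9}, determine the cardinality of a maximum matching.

Step 1: List the neighbors of each left vertex:
  1: 5, 6
  2: 6, 7, 8, 9
  3: 6, 8
  4: 5, 6, 8, 9

Step 2: Greedily match left vertices, then look for augmenting paths:
  Match 1 -- 5
  Match 2 -- 6
  Match 3 -- 8
  Match 4 -- 9
  No augmenting path remains.

Step 3: Verify this is maximum:
  Matching size 4 = min(|L|, |R|) = min(4, 5), which is an upper bound, so this matching is maximum.

Maximum matching: {(1,5), (2,6), (3,8), (4,9)}
Size: 4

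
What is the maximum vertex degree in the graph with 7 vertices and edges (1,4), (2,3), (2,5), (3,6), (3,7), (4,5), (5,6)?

Step 1: Count edges incident to each vertex:
  deg(1) = 1 (neighbors: 4)
  deg(2) = 2 (neighbors: 3, 5)
  deg(3) = 3 (neighbors: 2, 6, 7)
  deg(4) = 2 (neighbors: 1, 5)
  deg(5) = 3 (neighbors: 2, 4, 6)
  deg(6) = 2 (neighbors: 3, 5)
  deg(7) = 1 (neighbors: 3)

Step 2: Find maximum:
  max(1, 2, 3, 2, 3, 2, 1) = 3 (vertex 3)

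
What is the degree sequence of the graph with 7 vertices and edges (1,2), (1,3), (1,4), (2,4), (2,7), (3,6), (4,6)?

Step 1: Count edges incident to each vertex:
  deg(1) = 3 (neighbors: 2, 3, 4)
  deg(2) = 3 (neighbors: 1, 4, 7)
  deg(3) = 2 (neighbors: 1, 6)
  deg(4) = 3 (neighbors: 1, 2, 6)
  deg(5) = 0 (neighbors: none)
  deg(6) = 2 (neighbors: 3, 4)
  deg(7) = 1 (neighbors: 2)

Step 2: Sort degrees in non-increasing order:
  Degrees: [3, 3, 2, 3, 0, 2, 1] -> sorted: [3, 3, 3, 2, 2, 1, 0]

Degree sequence: [3, 3, 3, 2, 2, 1, 0]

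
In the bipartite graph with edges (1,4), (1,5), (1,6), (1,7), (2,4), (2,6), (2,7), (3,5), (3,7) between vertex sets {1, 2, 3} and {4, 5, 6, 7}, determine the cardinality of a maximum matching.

Step 1: List the neighbors of each left vertex:
  1: 4, 5, 6, 7
  2: 4, 6, 7
  3: 5, 7

Step 2: Greedily match left vertices, then look for augmenting paths:
  Match 1 -- 4
  Match 2 -- 6
  Match 3 -- 5
  No augmenting path remains.

Step 3: Verify this is maximum:
  Matching size 3 = min(|L|, |R|) = min(3, 4), which is an upper bound, so this matching is maximum.

Maximum matching: {(1,4), (2,6), (3,5)}
Size: 3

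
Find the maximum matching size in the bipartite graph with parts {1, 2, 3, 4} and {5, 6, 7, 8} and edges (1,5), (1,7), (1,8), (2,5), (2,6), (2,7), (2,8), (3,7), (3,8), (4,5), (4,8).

Step 1: List the neighbors of each left vertex:
  1: 5, 7, 8
  2: 5, 6, 7, 8
  3: 7, 8
  4: 5, 8

Step 2: Greedily match left vertices, then look for augmenting paths:
  Match 1 -- 5
  Match 2 -- 6
  Match 3 -- 7
  Match 4 -- 8
  No augmenting path remains.

Step 3: Verify this is maximum:
  Matching size 4 = min(|L|, |R|) = min(4, 4), which is an upper bound, so this matching is maximum.

Maximum matching: {(1,5), (2,6), (3,7), (4,8)}
Size: 4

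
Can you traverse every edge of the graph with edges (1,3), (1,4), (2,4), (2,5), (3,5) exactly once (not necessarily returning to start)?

Step 1: Find the degree of each vertex:
  deg(1) = 2
  deg(2) = 2
  deg(3) = 2
  deg(4) = 2
  deg(5) = 2

Step 2: Count vertices with odd degree:
  All vertices have even degree (0 odd-degree vertices)

Step 3: Apply Euler's theorem:
  - Eulerian circuit exists iff graph is connected and all vertices have even degree
  - Eulerian path exists iff graph is connected and has 0 or 2 odd-degree vertices

Graph is connected with 0 odd-degree vertices.
Both Eulerian circuit and Eulerian path exist.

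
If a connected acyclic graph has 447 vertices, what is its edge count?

A tree on n vertices always has exactly n - 1 edges.
For n = 447: edges = 447 - 1 = 446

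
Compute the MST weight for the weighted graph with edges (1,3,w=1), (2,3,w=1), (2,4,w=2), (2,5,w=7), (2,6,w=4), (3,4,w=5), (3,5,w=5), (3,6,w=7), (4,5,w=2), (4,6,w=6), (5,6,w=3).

Apply Kruskal's algorithm (sort edges by weight, add if no cycle):

Sorted edges by weight:
  (1,3) w=1
  (2,3) w=1
  (2,4) w=2
  (4,5) w=2
  (5,6) w=3
  (2,6) w=4
  (3,5) w=5
  (3,4) w=5
  (4,6) w=6
  (2,5) w=7
  (3,6) w=7

Add edge (1,3) w=1 -- no cycle. Running total: 1
Add edge (2,3) w=1 -- no cycle. Running total: 2
Add edge (2,4) w=2 -- no cycle. Running total: 4
Add edge (4,5) w=2 -- no cycle. Running total: 6
Add edge (5,6) w=3 -- no cycle. Running total: 9

MST edges: (1,3,w=1), (2,3,w=1), (2,4,w=2), (4,5,w=2), (5,6,w=3)
Total MST weight: 1 + 1 + 2 + 2 + 3 = 9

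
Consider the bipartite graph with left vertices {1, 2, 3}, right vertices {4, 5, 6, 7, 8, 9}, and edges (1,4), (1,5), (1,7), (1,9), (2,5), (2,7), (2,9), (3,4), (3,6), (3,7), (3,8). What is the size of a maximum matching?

Step 1: List the neighbors of each left vertex:
  1: 4, 5, 7, 9
  2: 5, 7, 9
  3: 4, 6, 7, 8

Step 2: Greedily match left vertices, then look for augmenting paths:
  Match 1 -- 4
  Match 2 -- 5
  Match 3 -- 6
  No augmenting path remains.

Step 3: Verify this is maximum:
  Matching size 3 = min(|L|, |R|) = min(3, 6), which is an upper bound, so this matching is maximum.

Maximum matching: {(1,4), (2,5), (3,6)}
Size: 3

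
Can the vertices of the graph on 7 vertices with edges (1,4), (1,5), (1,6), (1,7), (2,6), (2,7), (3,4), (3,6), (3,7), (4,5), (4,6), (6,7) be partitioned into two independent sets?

Step 1: Attempt 2-coloring using BFS:
  Start at vertex 1, assign color 0
  Color vertex 4 with color 1 (neighbor of 1)
  Color vertex 5 with color 1 (neighbor of 1)
  Color vertex 6 with color 1 (neighbor of 1)
  Color vertex 7 with color 1 (neighbor of 1)
  Color vertex 3 with color 0 (neighbor of 4)

Step 2: Conflict found! Vertices 4 and 5 are adjacent but have the same color.
This means the graph contains an odd cycle.

The graph is NOT bipartite.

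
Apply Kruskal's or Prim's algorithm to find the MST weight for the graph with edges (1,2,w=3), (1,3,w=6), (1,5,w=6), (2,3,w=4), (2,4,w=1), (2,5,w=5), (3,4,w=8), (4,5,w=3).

Apply Kruskal's algorithm (sort edges by weight, add if no cycle):

Sorted edges by weight:
  (2,4) w=1
  (1,2) w=3
  (4,5) w=3
  (2,3) w=4
  (2,5) w=5
  (1,5) w=6
  (1,3) w=6
  (3,4) w=8

Add edge (2,4) w=1 -- no cycle. Running total: 1
Add edge (1,2) w=3 -- no cycle. Running total: 4
Add edge (4,5) w=3 -- no cycle. Running total: 7
Add edge (2,3) w=4 -- no cycle. Running total: 11

MST edges: (2,4,w=1), (1,2,w=3), (4,5,w=3), (2,3,w=4)
Total MST weight: 1 + 3 + 3 + 4 = 11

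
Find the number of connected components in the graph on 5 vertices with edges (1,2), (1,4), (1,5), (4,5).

Step 1: Build adjacency list from edges:
  1: 2, 4, 5
  2: 1
  3: (none)
  4: 1, 5
  5: 1, 4

Step 2: Run BFS/DFS from vertex 1:
  Visited: {1, 2, 4, 5}
  Reached 4 of 5 vertices

Step 3: Only 4 of 5 vertices reached. Graph is disconnected.
Connected components: {1, 2, 4, 5}, {3}
Number of connected components: 2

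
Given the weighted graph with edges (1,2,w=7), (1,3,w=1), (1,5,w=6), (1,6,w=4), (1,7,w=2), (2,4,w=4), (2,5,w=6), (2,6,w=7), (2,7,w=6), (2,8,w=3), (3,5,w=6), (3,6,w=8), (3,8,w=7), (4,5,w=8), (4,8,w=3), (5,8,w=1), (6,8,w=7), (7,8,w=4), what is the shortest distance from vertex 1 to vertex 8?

Step 1: Build adjacency list with weights:
  1: 2(w=7), 3(w=1), 5(w=6), 6(w=4), 7(w=2)
  2: 1(w=7), 4(w=4), 5(w=6), 6(w=7), 7(w=6), 8(w=3)
  3: 1(w=1), 5(w=6), 6(w=8), 8(w=7)
  4: 2(w=4), 5(w=8), 8(w=3)
  5: 1(w=6), 2(w=6), 3(w=6), 4(w=8), 8(w=1)
  6: 1(w=4), 2(w=7), 3(w=8), 8(w=7)
  7: 1(w=2), 2(w=6), 8(w=4)
  8: 2(w=3), 3(w=7), 4(w=3), 5(w=1), 6(w=7), 7(w=4)

Step 2: Apply Dijkstra's algorithm from vertex 1:
  Visit vertex 1 (distance=0)
    Update dist[2] = 7
    Update dist[3] = 1
    Update dist[5] = 6
    Update dist[6] = 4
    Update dist[7] = 2
  Visit vertex 3 (distance=1)
    Update dist[8] = 8
  Visit vertex 7 (distance=2)
    Update dist[8] = 6
  Visit vertex 6 (distance=4)
  Visit vertex 5 (distance=6)
    Update dist[4] = 14
  Visit vertex 8 (distance=6)
    Update dist[4] = 9

Step 3: Shortest path: 1 -> 7 -> 8
Total weight: 2 + 4 = 6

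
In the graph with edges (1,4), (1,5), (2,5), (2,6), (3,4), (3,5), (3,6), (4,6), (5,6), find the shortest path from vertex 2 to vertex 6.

Step 1: Build adjacency list:
  1: 4, 5
  2: 5, 6
  3: 4, 5, 6
  4: 1, 3, 6
  5: 1, 2, 3, 6
  6: 2, 3, 4, 5

Step 2: BFS from vertex 2 to find shortest path to 6:
  vertex 5 reached at distance 1
  vertex 6 reached at distance 1

Step 3: Shortest path: 2 -> 6
Path length: 1 edge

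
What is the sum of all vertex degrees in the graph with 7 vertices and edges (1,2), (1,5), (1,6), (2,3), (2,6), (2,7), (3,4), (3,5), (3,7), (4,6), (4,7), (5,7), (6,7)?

Step 1: Count edges incident to each vertex:
  deg(1) = 3 (neighbors: 2, 5, 6)
  deg(2) = 4 (neighbors: 1, 3, 6, 7)
  deg(3) = 4 (neighbors: 2, 4, 5, 7)
  deg(4) = 3 (neighbors: 3, 6, 7)
  deg(5) = 3 (neighbors: 1, 3, 7)
  deg(6) = 4 (neighbors: 1, 2, 4, 7)
  deg(7) = 5 (neighbors: 2, 3, 4, 5, 6)

Step 2: Sum all degrees:
  3 + 4 + 4 + 3 + 3 + 4 + 5 = 26

Verification: sum of degrees = 2 * |E| = 2 * 13 = 26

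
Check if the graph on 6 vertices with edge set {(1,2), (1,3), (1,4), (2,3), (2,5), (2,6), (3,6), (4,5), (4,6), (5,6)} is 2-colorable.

Step 1: Attempt 2-coloring using BFS:
  Start at vertex 1, assign color 0
  Color vertex 2 with color 1 (neighbor of 1)
  Color vertex 3 with color 1 (neighbor of 1)
  Color vertex 4 with color 1 (neighbor of 1)

Step 2: Conflict found! Vertices 2 and 3 are adjacent but have the same color.
This means the graph contains an odd cycle.

The graph is NOT bipartite.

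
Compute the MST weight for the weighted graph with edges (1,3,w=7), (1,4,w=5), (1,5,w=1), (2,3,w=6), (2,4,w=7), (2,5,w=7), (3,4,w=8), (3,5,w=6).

Apply Kruskal's algorithm (sort edges by weight, add if no cycle):

Sorted edges by weight:
  (1,5) w=1
  (1,4) w=5
  (2,3) w=6
  (3,5) w=6
  (1,3) w=7
  (2,5) w=7
  (2,4) w=7
  (3,4) w=8

Add edge (1,5) w=1 -- no cycle. Running total: 1
Add edge (1,4) w=5 -- no cycle. Running total: 6
Add edge (2,3) w=6 -- no cycle. Running total: 12
Add edge (3,5) w=6 -- no cycle. Running total: 18

MST edges: (1,5,w=1), (1,4,w=5), (2,3,w=6), (3,5,w=6)
Total MST weight: 1 + 5 + 6 + 6 = 18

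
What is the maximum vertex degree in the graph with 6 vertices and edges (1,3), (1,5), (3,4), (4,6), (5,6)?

Step 1: Count edges incident to each vertex:
  deg(1) = 2 (neighbors: 3, 5)
  deg(2) = 0 (neighbors: none)
  deg(3) = 2 (neighbors: 1, 4)
  deg(4) = 2 (neighbors: 3, 6)
  deg(5) = 2 (neighbors: 1, 6)
  deg(6) = 2 (neighbors: 4, 5)

Step 2: Find maximum:
  max(2, 0, 2, 2, 2, 2) = 2 (vertex 1)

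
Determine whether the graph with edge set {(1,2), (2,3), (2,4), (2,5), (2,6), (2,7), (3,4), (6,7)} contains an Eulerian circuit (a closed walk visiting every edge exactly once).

Step 1: Find the degree of each vertex:
  deg(1) = 1
  deg(2) = 6
  deg(3) = 2
  deg(4) = 2
  deg(5) = 1
  deg(6) = 2
  deg(7) = 2

Step 2: Count vertices with odd degree:
  Odd-degree vertices: 1, 5 (2 total)

Step 3: Apply Euler's theorem:
  - Eulerian circuit exists iff graph is connected and all vertices have even degree
  - Eulerian path exists iff graph is connected and has 0 or 2 odd-degree vertices

Graph is connected with exactly 2 odd-degree vertices (1, 5).
Eulerian path exists (starting and ending at the odd-degree vertices), but no Eulerian circuit.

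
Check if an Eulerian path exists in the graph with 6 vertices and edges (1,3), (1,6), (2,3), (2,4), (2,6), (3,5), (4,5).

Step 1: Find the degree of each vertex:
  deg(1) = 2
  deg(2) = 3
  deg(3) = 3
  deg(4) = 2
  deg(5) = 2
  deg(6) = 2

Step 2: Count vertices with odd degree:
  Odd-degree vertices: 2, 3 (2 total)

Step 3: Apply Euler's theorem:
  - Eulerian circuit exists iff graph is connected and all vertices have even degree
  - Eulerian path exists iff graph is connected and has 0 or 2 odd-degree vertices

Graph is connected with exactly 2 odd-degree vertices (2, 3).
Eulerian path exists (starting and ending at the odd-degree vertices), but no Eulerian circuit.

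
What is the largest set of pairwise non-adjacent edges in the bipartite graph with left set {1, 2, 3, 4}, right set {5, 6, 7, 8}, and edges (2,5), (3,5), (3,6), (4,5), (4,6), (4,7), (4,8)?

Step 1: List the neighbors of each left vertex:
  1: (none)
  2: 5
  3: 5, 6
  4: 5, 6, 7, 8

Step 2: Greedily match left vertices, then look for augmenting paths:
  Match 2 -- 5
  Match 3 -- 6
  Match 4 -- 7
  No augmenting path remains.

Step 3: Verify this is maximum:
  Matching has size 3. The vertex set {2, 3, 4} covers every edge and has size 3; any matching has at most one edge per cover vertex, so 3 is maximum (König's theorem).

Maximum matching: {(2,5), (3,6), (4,7)}
Size: 3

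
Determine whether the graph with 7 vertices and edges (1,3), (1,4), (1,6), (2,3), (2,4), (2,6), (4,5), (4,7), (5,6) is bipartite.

Step 1: Attempt 2-coloring using BFS:
  Start at vertex 1, assign color 0
  Color vertex 3 with color 1 (neighbor of 1)
  Color vertex 4 with color 1 (neighbor of 1)
  Color vertex 6 with color 1 (neighbor of 1)
  Color vertex 2 with color 0 (neighbor of 3)
  Color vertex 5 with color 0 (neighbor of 4)
  Color vertex 7 with color 0 (neighbor of 4)

Step 2: 2-coloring succeeded. No conflicts found.
  Set A (color 0): {1, 2, 5, 7}
  Set B (color 1): {3, 4, 6}

The graph is bipartite with partition {1, 2, 5, 7}, {3, 4, 6}.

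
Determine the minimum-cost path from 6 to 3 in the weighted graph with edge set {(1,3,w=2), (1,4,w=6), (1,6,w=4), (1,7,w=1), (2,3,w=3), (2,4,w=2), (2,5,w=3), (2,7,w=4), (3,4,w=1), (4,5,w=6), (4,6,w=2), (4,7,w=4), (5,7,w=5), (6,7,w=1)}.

Step 1: Build adjacency list with weights:
  1: 3(w=2), 4(w=6), 6(w=4), 7(w=1)
  2: 3(w=3), 4(w=2), 5(w=3), 7(w=4)
  3: 1(w=2), 2(w=3), 4(w=1)
  4: 1(w=6), 2(w=2), 3(w=1), 5(w=6), 6(w=2), 7(w=4)
  5: 2(w=3), 4(w=6), 7(w=5)
  6: 1(w=4), 4(w=2), 7(w=1)
  7: 1(w=1), 2(w=4), 4(w=4), 5(w=5), 6(w=1)

Step 2: Apply Dijkstra's algorithm from vertex 6:
  Visit vertex 6 (distance=0)
    Update dist[1] = 4
    Update dist[4] = 2
    Update dist[7] = 1
  Visit vertex 7 (distance=1)
    Update dist[1] = 2
    Update dist[2] = 5
    Update dist[5] = 6
  Visit vertex 1 (distance=2)
    Update dist[3] = 4
  Visit vertex 4 (distance=2)
    Update dist[2] = 4
    Update dist[3] = 3
  Visit vertex 3 (distance=3)

Step 3: Shortest path: 6 -> 4 -> 3
Total weight: 2 + 1 = 3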